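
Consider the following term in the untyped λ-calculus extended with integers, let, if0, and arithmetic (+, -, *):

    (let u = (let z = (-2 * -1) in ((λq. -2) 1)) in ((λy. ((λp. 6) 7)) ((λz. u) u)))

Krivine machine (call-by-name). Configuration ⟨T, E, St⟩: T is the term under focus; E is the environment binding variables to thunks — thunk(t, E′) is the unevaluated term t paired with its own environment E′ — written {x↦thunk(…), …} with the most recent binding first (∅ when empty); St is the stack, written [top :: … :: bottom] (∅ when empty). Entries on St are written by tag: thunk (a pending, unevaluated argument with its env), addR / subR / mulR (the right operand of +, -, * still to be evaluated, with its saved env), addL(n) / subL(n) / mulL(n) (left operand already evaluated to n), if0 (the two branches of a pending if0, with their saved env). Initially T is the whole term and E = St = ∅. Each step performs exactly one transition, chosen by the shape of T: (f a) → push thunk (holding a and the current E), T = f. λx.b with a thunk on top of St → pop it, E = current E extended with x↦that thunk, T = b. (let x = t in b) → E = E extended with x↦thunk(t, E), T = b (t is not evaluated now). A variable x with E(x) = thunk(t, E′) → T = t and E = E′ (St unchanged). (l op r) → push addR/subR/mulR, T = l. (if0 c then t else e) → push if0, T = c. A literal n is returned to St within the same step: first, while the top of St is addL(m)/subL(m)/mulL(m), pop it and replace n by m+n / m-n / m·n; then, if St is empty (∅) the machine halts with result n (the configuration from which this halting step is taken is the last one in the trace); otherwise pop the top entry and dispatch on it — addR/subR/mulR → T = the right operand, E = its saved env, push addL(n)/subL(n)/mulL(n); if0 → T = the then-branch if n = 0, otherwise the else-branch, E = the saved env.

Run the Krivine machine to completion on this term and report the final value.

[0] ⟨T=(let u = (let z = (-2 * -1) in ((λq. -2) 1)) in ((λy. ((λp. 6) 7)) ((λz. u) u))); E=∅; St=∅⟩
[1] ⟨T=((λy. ((λp. 6) 7)) ((λz. u) u)); E={u↦thunk((let z = (-2 * -1) in ((λq. -2) 1)), ∅)}; St=∅⟩
[2] ⟨T=(λy. ((λp. 6) 7)); E={u↦thunk((let z = (-2 * -1) in ((λq. -2) 1)), ∅)}; St=[thunk]⟩
[3] ⟨T=((λp. 6) 7); E={y↦thunk(((λz. u) u), {u↦thunk((let z = (-2 * -1) in ((λq. -2) 1)), ∅)}), u↦thunk((let z = (-2 * -1) in ((λq. -2) 1)), ∅)}; St=∅⟩
[4] ⟨T=(λp. 6); E={y↦thunk(((λz. u) u), {u↦thunk((let z = (-2 * -1) in ((λq. -2) 1)), ∅)}), u↦thunk((let z = (-2 * -1) in ((λq. -2) 1)), ∅)}; St=[thunk]⟩
[5] ⟨T=6; E={p↦thunk(7, {y↦thunk(((λz. u) u), {u↦thunk((let z = (-2 * -1) in ((λq. -2) 1)), ∅)}), u↦thunk((let z = (-2 * -1) in ((λq. -2) 1)), ∅)}), y↦thunk(((λz. u) u), {u↦thunk((let z = (-2 * -1) in ((λq. -2) 1)), ∅)}), u↦thunk((let z = (-2 * -1) in ((λq. -2) 1)), ∅)}; St=∅⟩
→ final value 6

Answer: 6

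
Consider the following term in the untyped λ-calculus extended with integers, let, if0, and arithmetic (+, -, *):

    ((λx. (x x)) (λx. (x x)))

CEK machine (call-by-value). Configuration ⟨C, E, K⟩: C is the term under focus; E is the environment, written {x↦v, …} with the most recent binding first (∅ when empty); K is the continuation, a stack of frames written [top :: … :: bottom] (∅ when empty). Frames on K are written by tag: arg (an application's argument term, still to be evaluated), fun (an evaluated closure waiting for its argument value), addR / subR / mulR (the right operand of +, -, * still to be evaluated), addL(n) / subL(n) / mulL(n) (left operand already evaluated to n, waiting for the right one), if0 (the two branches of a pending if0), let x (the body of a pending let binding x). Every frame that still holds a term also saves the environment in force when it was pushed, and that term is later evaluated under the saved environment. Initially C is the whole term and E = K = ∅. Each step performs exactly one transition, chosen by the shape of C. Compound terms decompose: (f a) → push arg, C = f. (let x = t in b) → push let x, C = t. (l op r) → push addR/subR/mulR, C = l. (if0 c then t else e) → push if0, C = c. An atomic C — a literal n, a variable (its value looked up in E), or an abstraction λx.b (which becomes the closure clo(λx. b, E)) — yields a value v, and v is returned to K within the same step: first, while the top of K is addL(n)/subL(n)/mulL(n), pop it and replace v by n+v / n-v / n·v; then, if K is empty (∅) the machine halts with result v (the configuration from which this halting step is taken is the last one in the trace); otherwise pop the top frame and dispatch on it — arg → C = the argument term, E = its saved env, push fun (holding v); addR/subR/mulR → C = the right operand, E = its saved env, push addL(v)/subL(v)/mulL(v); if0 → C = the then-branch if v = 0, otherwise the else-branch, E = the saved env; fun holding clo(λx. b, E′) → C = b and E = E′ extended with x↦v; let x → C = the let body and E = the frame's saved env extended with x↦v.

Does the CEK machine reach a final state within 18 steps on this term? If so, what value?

Answer: DIVERGES (no final state within 18 steps)

Machine steps:
step 0: [C=((λx. (x x)) (λx. (x x))) | E=∅ | K=∅]
step 1: [C=(λx. (x x)) | E=∅ | K=[arg]]
step 2: [C=(λx. (x x)) | E=∅ | K=[fun]]
step 3: [C=(x x) | E={x↦clo(λx. (x x), ∅)} | K=∅]
step 4: [C=x | E={x↦clo(λx. (x x), ∅)} | K=[arg]]
step 5: [C=x | E={x↦clo(λx. (x x), ∅)} | K=[fun]]
… configuration repeats with period 3 (steps 3–5 recur indefinitely) …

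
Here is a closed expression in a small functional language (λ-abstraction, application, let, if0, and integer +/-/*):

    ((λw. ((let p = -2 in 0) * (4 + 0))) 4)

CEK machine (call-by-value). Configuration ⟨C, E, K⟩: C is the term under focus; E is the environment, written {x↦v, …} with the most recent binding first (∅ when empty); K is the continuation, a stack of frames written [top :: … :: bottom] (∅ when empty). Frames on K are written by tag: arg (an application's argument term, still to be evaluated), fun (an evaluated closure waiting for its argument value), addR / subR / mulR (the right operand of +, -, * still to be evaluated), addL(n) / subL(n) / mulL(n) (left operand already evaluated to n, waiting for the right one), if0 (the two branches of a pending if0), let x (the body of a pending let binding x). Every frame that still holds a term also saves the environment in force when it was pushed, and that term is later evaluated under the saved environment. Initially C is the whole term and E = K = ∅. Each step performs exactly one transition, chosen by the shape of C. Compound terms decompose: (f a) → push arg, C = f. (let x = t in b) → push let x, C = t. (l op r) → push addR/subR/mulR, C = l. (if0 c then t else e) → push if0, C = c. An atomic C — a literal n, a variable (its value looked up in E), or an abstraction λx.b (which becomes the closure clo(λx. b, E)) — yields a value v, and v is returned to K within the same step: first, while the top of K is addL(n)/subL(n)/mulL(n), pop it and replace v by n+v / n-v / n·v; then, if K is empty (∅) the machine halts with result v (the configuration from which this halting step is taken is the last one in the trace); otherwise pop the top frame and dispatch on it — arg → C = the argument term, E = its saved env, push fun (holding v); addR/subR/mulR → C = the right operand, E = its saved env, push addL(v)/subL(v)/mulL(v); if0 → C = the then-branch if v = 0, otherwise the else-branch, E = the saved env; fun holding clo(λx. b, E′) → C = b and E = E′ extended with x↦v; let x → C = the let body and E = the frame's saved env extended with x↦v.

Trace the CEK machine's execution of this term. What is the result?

Answer: 0

Machine steps:
t=0: ⟨C=((λw. ((let p = -2 in 0) * (4 + 0))) 4); E=∅; K=∅⟩
t=1: ⟨C=(λw. ((let p = -2 in 0) * (4 + 0))); E=∅; K=[arg]⟩
t=2: ⟨C=4; E=∅; K=[fun]⟩
t=3: ⟨C=((let p = -2 in 0) * (4 + 0)); E={w↦4}; K=∅⟩
t=4: ⟨C=(let p = -2 in 0); E={w↦4}; K=[mulR]⟩
t=5: ⟨C=-2; E={w↦4}; K=[let p :: mulR]⟩
t=6: ⟨C=0; E={p↦-2, w↦4}; K=[mulR]⟩
t=7: ⟨C=(4 + 0); E={w↦4}; K=[mulL(0)]⟩
t=8: ⟨C=4; E={w↦4}; K=[addR :: mulL(0)]⟩
t=9: ⟨C=0; E={w↦4}; K=[addL(4) :: mulL(0)]⟩
→ final value 0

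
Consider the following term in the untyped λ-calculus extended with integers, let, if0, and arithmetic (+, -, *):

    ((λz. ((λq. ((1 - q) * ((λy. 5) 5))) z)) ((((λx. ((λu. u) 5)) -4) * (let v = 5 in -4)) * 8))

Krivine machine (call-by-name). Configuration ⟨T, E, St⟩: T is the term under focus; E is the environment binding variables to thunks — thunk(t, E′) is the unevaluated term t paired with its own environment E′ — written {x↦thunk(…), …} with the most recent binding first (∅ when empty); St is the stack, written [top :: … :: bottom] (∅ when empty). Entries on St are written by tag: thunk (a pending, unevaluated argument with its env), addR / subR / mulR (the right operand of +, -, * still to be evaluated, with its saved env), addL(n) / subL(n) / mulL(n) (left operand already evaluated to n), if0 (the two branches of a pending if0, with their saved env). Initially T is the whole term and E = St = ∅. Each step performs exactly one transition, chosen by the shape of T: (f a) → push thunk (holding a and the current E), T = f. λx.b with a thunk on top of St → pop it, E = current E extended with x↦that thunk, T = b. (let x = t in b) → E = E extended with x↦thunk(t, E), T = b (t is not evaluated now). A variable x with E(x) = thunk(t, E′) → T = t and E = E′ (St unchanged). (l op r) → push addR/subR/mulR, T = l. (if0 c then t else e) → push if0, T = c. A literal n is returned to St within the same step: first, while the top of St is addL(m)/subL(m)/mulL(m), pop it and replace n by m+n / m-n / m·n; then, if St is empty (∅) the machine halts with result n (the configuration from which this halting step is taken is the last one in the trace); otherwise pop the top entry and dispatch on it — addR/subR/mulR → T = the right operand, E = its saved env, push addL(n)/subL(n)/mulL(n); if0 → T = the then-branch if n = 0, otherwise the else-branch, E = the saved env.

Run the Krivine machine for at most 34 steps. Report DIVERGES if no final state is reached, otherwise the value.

Answer: 805

Execution trace:
[0] <T=((λz. ((λq. ((1 - q) * ((λy. 5) 5))) z)) ((((λx. ((λu. u) 5)) -4) * (let v = 5 in -4)) * 8)), E=∅, St=∅>
[1] <T=(λz. ((λq. ((1 - q) * ((λy. 5) 5))) z)), E=∅, St=[thunk]>
[2] <T=((λq. ((1 - q) * ((λy. 5) 5))) z), E={z↦thunk(((((λx. ((λu. u) 5)) -4) * (let v = 5 in -4)) * 8), ∅)}, St=∅>
[3] <T=(λq. ((1 - q) * ((λy. 5) 5))), E={z↦thunk(((((λx. ((λu. u) 5)) -4) * (let v = 5 in -4)) * 8), ∅)}, St=[thunk]>
[4] <T=((1 - q) * ((λy. 5) 5)), E={q↦thunk(z, {z↦thunk(((((λx. ((λu. u) 5)) -4) * (let v = 5 in -4)) * 8), ∅)}), z↦thunk(((((λx. ((λu. u) 5)) -4) * (let v = 5 in -4)) * 8), ∅)}, St=∅>
[5] <T=(1 - q), E={q↦thunk(z, {z↦thunk(((((λx. ((λu. u) 5)) -4) * (let v = 5 in -4)) * 8), ∅)}), z↦thunk(((((λx. ((λu. u) 5)) -4) * (let v = 5 in -4)) * 8), ∅)}, St=[mulR]>
[6] <T=1, E={q↦thunk(z, {z↦thunk(((((λx. ((λu. u) 5)) -4) * (let v = 5 in -4)) * 8), ∅)}), z↦thunk(((((λx. ((λu. u) 5)) -4) * (let v = 5 in -4)) * 8), ∅)}, St=[subR :: mulR]>
[7] <T=q, E={q↦thunk(z, {z↦thunk(((((λx. ((λu. u) 5)) -4) * (let v = 5 in -4)) * 8), ∅)}), z↦thunk(((((λx. ((λu. u) 5)) -4) * (let v = 5 in -4)) * 8), ∅)}, St=[subL(1) :: mulR]>
[8] <T=z, E={z↦thunk(((((λx. ((λu. u) 5)) -4) * (let v = 5 in -4)) * 8), ∅)}, St=[subL(1) :: mulR]>
[9] <T=((((λx. ((λu. u) 5)) -4) * (let v = 5 in -4)) * 8), E=∅, St=[subL(1) :: mulR]>
[10] <T=(((λx. ((λu. u) 5)) -4) * (let v = 5 in -4)), E=∅, St=[mulR :: subL(1) :: mulR]>
[11] <T=((λx. ((λu. u) 5)) -4), E=∅, St=[mulR :: mulR :: subL(1) :: mulR]>
[12] <T=(λx. ((λu. u) 5)), E=∅, St=[thunk :: mulR :: mulR :: subL(1) :: mulR]>
[13] <T=((λu. u) 5), E={x↦thunk(-4, ∅)}, St=[mulR :: mulR :: subL(1) :: mulR]>
[14] <T=(λu. u), E={x↦thunk(-4, ∅)}, St=[thunk :: mulR :: mulR :: subL(1) :: mulR]>
[15] <T=u, E={u↦thunk(5, {x↦thunk(-4, ∅)}), x↦thunk(-4, ∅)}, St=[mulR :: mulR :: subL(1) :: mulR]>
[16] <T=5, E={x↦thunk(-4, ∅)}, St=[mulR :: mulR :: subL(1) :: mulR]>
[17] <T=(let v = 5 in -4), E=∅, St=[mulL(5) :: mulR :: subL(1) :: mulR]>
[18] <T=-4, E={v↦thunk(5, ∅)}, St=[mulL(5) :: mulR :: subL(1) :: mulR]>
[19] <T=8, E=∅, St=[mulL(-20) :: subL(1) :: mulR]>
[20] <T=((λy. 5) 5), E={q↦thunk(z, {z↦thunk(((((λx. ((λu. u) 5)) -4) * (let v = 5 in -4)) * 8), ∅)}), z↦thunk(((((λx. ((λu. u) 5)) -4) * (let v = 5 in -4)) * 8), ∅)}, St=[mulL(161)]>
[21] <T=(λy. 5), E={q↦thunk(z, {z↦thunk(((((λx. ((λu. u) 5)) -4) * (let v = 5 in -4)) * 8), ∅)}), z↦thunk(((((λx. ((λu. u) 5)) -4) * (let v = 5 in -4)) * 8), ∅)}, St=[thunk :: mulL(161)]>
[22] <T=5, E={y↦thunk(5, {q↦thunk(z, {z↦thunk(((((λx. ((λu. u) 5)) -4) * (let v = 5 in -4)) * 8), ∅)}), z↦thunk(((((λx. ((λu. u) 5)) -4) * (let v = 5 in -4)) * 8), ∅)}), q↦thunk(z, {z↦thunk(((((λx. ((λu. u) 5)) -4) * (let v = 5 in -4)) * 8), ∅)}), z↦thunk(((((λx. ((λu. u) 5)) -4) * (let v = 5 in -4)) * 8), ∅)}, St=[mulL(161)]>
→ final value 805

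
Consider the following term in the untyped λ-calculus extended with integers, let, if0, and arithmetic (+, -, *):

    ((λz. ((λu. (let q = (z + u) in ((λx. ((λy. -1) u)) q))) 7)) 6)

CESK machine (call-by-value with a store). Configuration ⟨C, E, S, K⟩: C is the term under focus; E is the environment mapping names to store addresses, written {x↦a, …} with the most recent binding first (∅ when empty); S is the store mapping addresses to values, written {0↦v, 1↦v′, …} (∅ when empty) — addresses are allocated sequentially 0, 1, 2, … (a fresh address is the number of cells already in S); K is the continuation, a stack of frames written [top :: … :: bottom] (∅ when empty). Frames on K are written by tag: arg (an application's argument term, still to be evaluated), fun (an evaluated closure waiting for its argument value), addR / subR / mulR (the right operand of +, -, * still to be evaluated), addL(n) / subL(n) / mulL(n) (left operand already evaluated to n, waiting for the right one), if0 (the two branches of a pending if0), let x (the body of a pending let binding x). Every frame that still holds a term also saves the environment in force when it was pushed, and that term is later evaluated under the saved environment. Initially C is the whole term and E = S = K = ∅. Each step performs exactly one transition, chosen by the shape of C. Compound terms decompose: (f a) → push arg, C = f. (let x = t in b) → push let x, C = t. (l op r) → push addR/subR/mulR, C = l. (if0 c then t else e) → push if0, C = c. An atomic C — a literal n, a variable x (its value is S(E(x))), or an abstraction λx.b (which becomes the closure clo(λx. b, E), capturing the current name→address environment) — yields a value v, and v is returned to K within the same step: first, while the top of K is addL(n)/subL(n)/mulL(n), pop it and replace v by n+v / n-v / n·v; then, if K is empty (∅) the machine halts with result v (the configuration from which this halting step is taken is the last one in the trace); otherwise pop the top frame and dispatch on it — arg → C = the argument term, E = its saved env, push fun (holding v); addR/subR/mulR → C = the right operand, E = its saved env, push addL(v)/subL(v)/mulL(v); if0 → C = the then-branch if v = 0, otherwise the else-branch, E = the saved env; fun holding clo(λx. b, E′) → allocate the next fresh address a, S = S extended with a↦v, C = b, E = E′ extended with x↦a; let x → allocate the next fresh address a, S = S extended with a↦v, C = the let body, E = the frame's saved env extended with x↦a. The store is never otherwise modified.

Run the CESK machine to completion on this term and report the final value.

0. ⟨C=((λz. ((λu. (let q = (z + u) in ((λx. ((λy. -1) u)) q))) 7)) 6); E=∅; S=∅; K=∅⟩
1. ⟨C=(λz. ((λu. (let q = (z + u) in ((λx. ((λy. -1) u)) q))) 7)); E=∅; S=∅; K=[arg]⟩
2. ⟨C=6; E=∅; S=∅; K=[fun]⟩
3. ⟨C=((λu. (let q = (z + u) in ((λx. ((λy. -1) u)) q))) 7); E={z↦0}; S={0↦6}; K=∅⟩
4. ⟨C=(λu. (let q = (z + u) in ((λx. ((λy. -1) u)) q))); E={z↦0}; S={0↦6}; K=[arg]⟩
5. ⟨C=7; E={z↦0}; S={0↦6}; K=[fun]⟩
6. ⟨C=(let q = (z + u) in ((λx. ((λy. -1) u)) q)); E={u↦1, z↦0}; S={0↦6, 1↦7}; K=∅⟩
7. ⟨C=(z + u); E={u↦1, z↦0}; S={0↦6, 1↦7}; K=[let q]⟩
8. ⟨C=z; E={u↦1, z↦0}; S={0↦6, 1↦7}; K=[addR :: let q]⟩
9. ⟨C=u; E={u↦1, z↦0}; S={0↦6, 1↦7}; K=[addL(6) :: let q]⟩
10. ⟨C=((λx. ((λy. -1) u)) q); E={q↦2, u↦1, z↦0}; S={0↦6, 1↦7, 2↦13}; K=∅⟩
11. ⟨C=(λx. ((λy. -1) u)); E={q↦2, u↦1, z↦0}; S={0↦6, 1↦7, 2↦13}; K=[arg]⟩
12. ⟨C=q; E={q↦2, u↦1, z↦0}; S={0↦6, 1↦7, 2↦13}; K=[fun]⟩
13. ⟨C=((λy. -1) u); E={x↦3, q↦2, u↦1, z↦0}; S={0↦6, 1↦7, 2↦13, 3↦13}; K=∅⟩
14. ⟨C=(λy. -1); E={x↦3, q↦2, u↦1, z↦0}; S={0↦6, 1↦7, 2↦13, 3↦13}; K=[arg]⟩
15. ⟨C=u; E={x↦3, q↦2, u↦1, z↦0}; S={0↦6, 1↦7, 2↦13, 3↦13}; K=[fun]⟩
16. ⟨C=-1; E={y↦4, x↦3, q↦2, u↦1, z↦0}; S={0↦6, 1↦7, 2↦13, 3↦13, 4↦7}; K=∅⟩
→ final value -1

Answer: -1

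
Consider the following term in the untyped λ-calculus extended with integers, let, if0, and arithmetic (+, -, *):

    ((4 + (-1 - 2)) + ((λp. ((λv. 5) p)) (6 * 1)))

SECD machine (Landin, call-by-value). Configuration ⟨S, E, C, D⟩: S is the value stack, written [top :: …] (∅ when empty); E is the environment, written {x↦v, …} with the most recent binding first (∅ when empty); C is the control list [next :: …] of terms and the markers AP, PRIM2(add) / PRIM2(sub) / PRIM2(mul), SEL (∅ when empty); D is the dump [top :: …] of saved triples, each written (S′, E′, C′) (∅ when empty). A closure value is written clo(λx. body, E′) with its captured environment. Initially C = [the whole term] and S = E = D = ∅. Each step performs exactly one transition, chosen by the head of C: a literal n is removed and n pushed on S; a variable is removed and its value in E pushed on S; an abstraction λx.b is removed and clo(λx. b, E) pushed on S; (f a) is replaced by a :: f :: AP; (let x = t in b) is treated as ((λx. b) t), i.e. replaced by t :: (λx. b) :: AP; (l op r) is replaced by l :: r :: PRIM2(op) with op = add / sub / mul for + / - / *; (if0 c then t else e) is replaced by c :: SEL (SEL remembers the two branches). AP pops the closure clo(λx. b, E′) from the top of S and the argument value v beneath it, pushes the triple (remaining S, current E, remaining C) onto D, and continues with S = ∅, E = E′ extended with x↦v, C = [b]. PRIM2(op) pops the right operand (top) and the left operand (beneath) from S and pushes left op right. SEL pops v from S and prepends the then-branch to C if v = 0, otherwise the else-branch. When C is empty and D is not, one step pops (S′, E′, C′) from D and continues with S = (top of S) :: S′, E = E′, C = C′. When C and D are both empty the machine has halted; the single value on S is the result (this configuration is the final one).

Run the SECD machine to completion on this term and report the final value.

step 0: <S=∅, E=∅, C=[((4 + (-1 - 2)) + ((λp. ((λv. 5) p)) (6 * 1)))], D=∅>
step 1: <S=∅, E=∅, C=[(4 + (-1 - 2)) :: ((λp. ((λv. 5) p)) (6 * 1)) :: PRIM2(add)], D=∅>
step 2: <S=∅, E=∅, C=[4 :: (-1 - 2) :: PRIM2(add) :: ((λp. ((λv. 5) p)) (6 * 1)) :: PRIM2(add)], D=∅>
step 3: <S=[4], E=∅, C=[(-1 - 2) :: PRIM2(add) :: ((λp. ((λv. 5) p)) (6 * 1)) :: PRIM2(add)], D=∅>
step 4: <S=[4], E=∅, C=[-1 :: 2 :: PRIM2(sub) :: PRIM2(add) :: ((λp. ((λv. 5) p)) (6 * 1)) :: PRIM2(add)], D=∅>
step 5: <S=[-1 :: 4], E=∅, C=[2 :: PRIM2(sub) :: PRIM2(add) :: ((λp. ((λv. 5) p)) (6 * 1)) :: PRIM2(add)], D=∅>
step 6: <S=[2 :: -1 :: 4], E=∅, C=[PRIM2(sub) :: PRIM2(add) :: ((λp. ((λv. 5) p)) (6 * 1)) :: PRIM2(add)], D=∅>
step 7: <S=[-3 :: 4], E=∅, C=[PRIM2(add) :: ((λp. ((λv. 5) p)) (6 * 1)) :: PRIM2(add)], D=∅>
step 8: <S=[1], E=∅, C=[((λp. ((λv. 5) p)) (6 * 1)) :: PRIM2(add)], D=∅>
step 9: <S=[1], E=∅, C=[(6 * 1) :: (λp. ((λv. 5) p)) :: AP :: PRIM2(add)], D=∅>
step 10: <S=[1], E=∅, C=[6 :: 1 :: PRIM2(mul) :: (λp. ((λv. 5) p)) :: AP :: PRIM2(add)], D=∅>
step 11: <S=[6 :: 1], E=∅, C=[1 :: PRIM2(mul) :: (λp. ((λv. 5) p)) :: AP :: PRIM2(add)], D=∅>
step 12: <S=[1 :: 6 :: 1], E=∅, C=[PRIM2(mul) :: (λp. ((λv. 5) p)) :: AP :: PRIM2(add)], D=∅>
step 13: <S=[6 :: 1], E=∅, C=[(λp. ((λv. 5) p)) :: AP :: PRIM2(add)], D=∅>
step 14: <S=[clo(λp. ((λv. 5) p), ∅) :: 6 :: 1], E=∅, C=[AP :: PRIM2(add)], D=∅>
step 15: <S=∅, E={p↦6}, C=[((λv. 5) p)], D=[([1], ∅, [PRIM2(add)])]>
step 16: <S=∅, E={p↦6}, C=[p :: (λv. 5) :: AP], D=[([1], ∅, [PRIM2(add)])]>
step 17: <S=[6], E={p↦6}, C=[(λv. 5) :: AP], D=[([1], ∅, [PRIM2(add)])]>
step 18: <S=[clo(λv. 5, {p↦6}) :: 6], E={p↦6}, C=[AP], D=[([1], ∅, [PRIM2(add)])]>
step 19: <S=∅, E={v↦6, p↦6}, C=[5], D=[(∅, {p↦6}, ∅) :: ([1], ∅, [PRIM2(add)])]>
step 20: <S=[5], E={v↦6, p↦6}, C=∅, D=[(∅, {p↦6}, ∅) :: ([1], ∅, [PRIM2(add)])]>
step 21: <S=[5], E={p↦6}, C=∅, D=[([1], ∅, [PRIM2(add)])]>
step 22: <S=[5 :: 1], E=∅, C=[PRIM2(add)], D=∅>
step 23: <S=[6], E=∅, C=∅, D=∅>
→ final value 6

Answer: 6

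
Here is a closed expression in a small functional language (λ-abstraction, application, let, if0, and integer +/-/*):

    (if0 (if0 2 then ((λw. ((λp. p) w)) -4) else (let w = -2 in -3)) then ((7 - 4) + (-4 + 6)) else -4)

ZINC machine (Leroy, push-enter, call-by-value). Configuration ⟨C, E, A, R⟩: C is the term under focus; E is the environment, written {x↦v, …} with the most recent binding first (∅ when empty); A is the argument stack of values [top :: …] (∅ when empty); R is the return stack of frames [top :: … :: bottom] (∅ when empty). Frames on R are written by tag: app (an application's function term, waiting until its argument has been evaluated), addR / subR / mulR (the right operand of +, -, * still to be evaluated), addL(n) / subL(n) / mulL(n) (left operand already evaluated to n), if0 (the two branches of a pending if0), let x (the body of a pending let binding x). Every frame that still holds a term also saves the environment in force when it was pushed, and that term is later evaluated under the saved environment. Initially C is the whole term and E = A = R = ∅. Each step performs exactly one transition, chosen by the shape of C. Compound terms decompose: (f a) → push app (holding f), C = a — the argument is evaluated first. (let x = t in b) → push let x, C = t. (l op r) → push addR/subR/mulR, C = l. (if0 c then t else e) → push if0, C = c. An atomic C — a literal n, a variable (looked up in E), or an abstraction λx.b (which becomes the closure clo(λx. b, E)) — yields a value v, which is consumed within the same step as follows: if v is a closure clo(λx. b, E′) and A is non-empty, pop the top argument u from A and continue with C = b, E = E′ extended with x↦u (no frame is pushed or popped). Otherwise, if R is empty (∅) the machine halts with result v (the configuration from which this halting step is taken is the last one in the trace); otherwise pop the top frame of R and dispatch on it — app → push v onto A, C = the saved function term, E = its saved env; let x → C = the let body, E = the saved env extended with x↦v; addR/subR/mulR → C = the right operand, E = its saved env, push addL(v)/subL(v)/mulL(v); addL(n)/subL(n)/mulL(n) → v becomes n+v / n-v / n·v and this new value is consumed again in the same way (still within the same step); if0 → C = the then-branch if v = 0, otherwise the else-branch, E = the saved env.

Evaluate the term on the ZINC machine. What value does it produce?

t=0: [C=(if0 (if0 2 then ((λw. ((λp. p) w)) -4) else (let w = -2 in -3)) then ((7 - 4) + (-4 + 6)) else -4) | E=∅ | A=∅ | R=∅]
t=1: [C=(if0 2 then ((λw. ((λp. p) w)) -4) else (let w = -2 in -3)) | E=∅ | A=∅ | R=[if0]]
t=2: [C=2 | E=∅ | A=∅ | R=[if0 :: if0]]
t=3: [C=(let w = -2 in -3) | E=∅ | A=∅ | R=[if0]]
t=4: [C=-2 | E=∅ | A=∅ | R=[let w :: if0]]
t=5: [C=-3 | E={w↦-2} | A=∅ | R=[if0]]
t=6: [C=-4 | E=∅ | A=∅ | R=∅]
→ final value -4

Answer: -4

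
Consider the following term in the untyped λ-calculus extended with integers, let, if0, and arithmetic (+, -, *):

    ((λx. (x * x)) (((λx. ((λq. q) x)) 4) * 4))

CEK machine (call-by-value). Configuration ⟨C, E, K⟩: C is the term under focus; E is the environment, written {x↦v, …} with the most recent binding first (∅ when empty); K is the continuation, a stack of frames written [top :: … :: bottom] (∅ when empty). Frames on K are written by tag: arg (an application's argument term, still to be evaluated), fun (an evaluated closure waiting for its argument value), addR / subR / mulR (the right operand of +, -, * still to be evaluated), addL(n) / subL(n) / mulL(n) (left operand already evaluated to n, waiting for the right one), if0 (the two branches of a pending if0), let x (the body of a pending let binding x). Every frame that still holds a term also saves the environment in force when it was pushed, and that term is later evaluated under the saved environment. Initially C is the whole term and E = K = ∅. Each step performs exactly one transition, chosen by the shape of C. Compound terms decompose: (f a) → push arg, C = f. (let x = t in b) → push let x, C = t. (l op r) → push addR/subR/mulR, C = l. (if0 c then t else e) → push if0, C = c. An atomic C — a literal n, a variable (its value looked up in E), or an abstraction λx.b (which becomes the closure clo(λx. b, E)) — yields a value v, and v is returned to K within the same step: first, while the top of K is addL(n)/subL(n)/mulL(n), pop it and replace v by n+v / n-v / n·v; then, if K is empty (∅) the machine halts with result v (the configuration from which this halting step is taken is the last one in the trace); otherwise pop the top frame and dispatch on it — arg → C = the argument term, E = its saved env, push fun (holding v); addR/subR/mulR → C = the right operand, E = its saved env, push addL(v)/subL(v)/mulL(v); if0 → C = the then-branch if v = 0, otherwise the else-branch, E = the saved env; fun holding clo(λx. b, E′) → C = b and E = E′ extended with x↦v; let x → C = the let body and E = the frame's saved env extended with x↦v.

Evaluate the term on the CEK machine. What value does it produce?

t=0: [C=((λx. (x * x)) (((λx. ((λq. q) x)) 4) * 4)) | E=∅ | K=∅]
t=1: [C=(λx. (x * x)) | E=∅ | K=[arg]]
t=2: [C=(((λx. ((λq. q) x)) 4) * 4) | E=∅ | K=[fun]]
t=3: [C=((λx. ((λq. q) x)) 4) | E=∅ | K=[mulR :: fun]]
t=4: [C=(λx. ((λq. q) x)) | E=∅ | K=[arg :: mulR :: fun]]
t=5: [C=4 | E=∅ | K=[fun :: mulR :: fun]]
t=6: [C=((λq. q) x) | E={x↦4} | K=[mulR :: fun]]
t=7: [C=(λq. q) | E={x↦4} | K=[arg :: mulR :: fun]]
t=8: [C=x | E={x↦4} | K=[fun :: mulR :: fun]]
t=9: [C=q | E={q↦4, x↦4} | K=[mulR :: fun]]
t=10: [C=4 | E=∅ | K=[mulL(4) :: fun]]
t=11: [C=(x * x) | E={x↦16} | K=∅]
t=12: [C=x | E={x↦16} | K=[mulR]]
t=13: [C=x | E={x↦16} | K=[mulL(16)]]
→ final value 256

Answer: 256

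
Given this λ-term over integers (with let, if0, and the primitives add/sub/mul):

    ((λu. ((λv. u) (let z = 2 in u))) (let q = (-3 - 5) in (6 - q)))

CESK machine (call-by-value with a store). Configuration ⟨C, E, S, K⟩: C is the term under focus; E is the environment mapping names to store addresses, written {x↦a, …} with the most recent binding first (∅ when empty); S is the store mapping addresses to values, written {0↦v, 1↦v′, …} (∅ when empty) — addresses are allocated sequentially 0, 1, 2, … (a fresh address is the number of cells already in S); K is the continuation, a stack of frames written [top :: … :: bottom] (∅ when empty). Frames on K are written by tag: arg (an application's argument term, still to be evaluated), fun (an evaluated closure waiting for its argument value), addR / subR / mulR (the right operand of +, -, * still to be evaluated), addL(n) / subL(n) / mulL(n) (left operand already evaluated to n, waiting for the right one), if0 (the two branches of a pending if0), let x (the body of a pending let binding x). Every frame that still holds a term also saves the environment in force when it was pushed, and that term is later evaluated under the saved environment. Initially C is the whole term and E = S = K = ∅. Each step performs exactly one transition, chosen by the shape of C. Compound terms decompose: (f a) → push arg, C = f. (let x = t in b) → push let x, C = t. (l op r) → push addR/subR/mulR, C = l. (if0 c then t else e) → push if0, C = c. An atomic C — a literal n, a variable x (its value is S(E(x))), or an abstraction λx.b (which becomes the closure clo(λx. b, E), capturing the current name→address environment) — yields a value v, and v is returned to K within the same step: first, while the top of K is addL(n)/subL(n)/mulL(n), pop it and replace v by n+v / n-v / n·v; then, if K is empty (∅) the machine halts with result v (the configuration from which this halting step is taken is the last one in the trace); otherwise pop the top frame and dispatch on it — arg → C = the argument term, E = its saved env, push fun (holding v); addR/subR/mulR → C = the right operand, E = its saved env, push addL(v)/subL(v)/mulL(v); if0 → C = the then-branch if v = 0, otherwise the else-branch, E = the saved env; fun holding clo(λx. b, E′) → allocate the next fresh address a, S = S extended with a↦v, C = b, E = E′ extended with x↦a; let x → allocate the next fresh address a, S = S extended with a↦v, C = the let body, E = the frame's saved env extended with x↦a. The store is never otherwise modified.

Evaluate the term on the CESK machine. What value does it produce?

0. ⟨C=((λu. ((λv. u) (let z = 2 in u))) (let q = (-3 - 5) in (6 - q))); E=∅; S=∅; K=∅⟩
1. ⟨C=(λu. ((λv. u) (let z = 2 in u))); E=∅; S=∅; K=[arg]⟩
2. ⟨C=(let q = (-3 - 5) in (6 - q)); E=∅; S=∅; K=[fun]⟩
3. ⟨C=(-3 - 5); E=∅; S=∅; K=[let q :: fun]⟩
4. ⟨C=-3; E=∅; S=∅; K=[subR :: let q :: fun]⟩
5. ⟨C=5; E=∅; S=∅; K=[subL(-3) :: let q :: fun]⟩
6. ⟨C=(6 - q); E={q↦0}; S={0↦-8}; K=[fun]⟩
7. ⟨C=6; E={q↦0}; S={0↦-8}; K=[subR :: fun]⟩
8. ⟨C=q; E={q↦0}; S={0↦-8}; K=[subL(6) :: fun]⟩
9. ⟨C=((λv. u) (let z = 2 in u)); E={u↦1}; S={0↦-8, 1↦14}; K=∅⟩
10. ⟨C=(λv. u); E={u↦1}; S={0↦-8, 1↦14}; K=[arg]⟩
11. ⟨C=(let z = 2 in u); E={u↦1}; S={0↦-8, 1↦14}; K=[fun]⟩
12. ⟨C=2; E={u↦1}; S={0↦-8, 1↦14}; K=[let z :: fun]⟩
13. ⟨C=u; E={z↦2, u↦1}; S={0↦-8, 1↦14, 2↦2}; K=[fun]⟩
14. ⟨C=u; E={v↦3, u↦1}; S={0↦-8, 1↦14, 2↦2, 3↦14}; K=∅⟩
→ final value 14

Answer: 14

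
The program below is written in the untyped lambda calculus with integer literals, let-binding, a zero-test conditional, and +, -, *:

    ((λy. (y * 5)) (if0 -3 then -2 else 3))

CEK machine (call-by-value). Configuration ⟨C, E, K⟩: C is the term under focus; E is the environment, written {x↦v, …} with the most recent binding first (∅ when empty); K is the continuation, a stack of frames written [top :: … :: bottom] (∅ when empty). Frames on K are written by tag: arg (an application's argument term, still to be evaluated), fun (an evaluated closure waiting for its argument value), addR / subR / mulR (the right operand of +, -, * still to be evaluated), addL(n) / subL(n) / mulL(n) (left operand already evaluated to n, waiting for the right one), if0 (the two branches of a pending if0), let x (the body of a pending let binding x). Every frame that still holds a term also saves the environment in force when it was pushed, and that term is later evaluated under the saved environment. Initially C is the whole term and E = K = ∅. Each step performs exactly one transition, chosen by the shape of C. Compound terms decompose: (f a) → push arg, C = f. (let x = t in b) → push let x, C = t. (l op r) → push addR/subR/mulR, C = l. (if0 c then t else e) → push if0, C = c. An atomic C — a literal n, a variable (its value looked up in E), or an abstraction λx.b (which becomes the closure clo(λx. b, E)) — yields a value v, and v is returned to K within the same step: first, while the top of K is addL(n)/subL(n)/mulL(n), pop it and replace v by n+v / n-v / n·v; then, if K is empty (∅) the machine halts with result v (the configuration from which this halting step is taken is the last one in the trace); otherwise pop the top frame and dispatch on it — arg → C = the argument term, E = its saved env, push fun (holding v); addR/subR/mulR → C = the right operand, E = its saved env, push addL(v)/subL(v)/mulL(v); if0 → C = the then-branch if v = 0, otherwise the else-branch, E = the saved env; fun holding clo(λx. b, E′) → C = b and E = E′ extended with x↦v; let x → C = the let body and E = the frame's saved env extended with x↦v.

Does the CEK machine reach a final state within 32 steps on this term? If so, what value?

Answer: 15

Machine steps:
[0] ⟨C=((λy. (y * 5)) (if0 -3 then -2 else 3)); E=∅; K=∅⟩
[1] ⟨C=(λy. (y * 5)); E=∅; K=[arg]⟩
[2] ⟨C=(if0 -3 then -2 else 3); E=∅; K=[fun]⟩
[3] ⟨C=-3; E=∅; K=[if0 :: fun]⟩
[4] ⟨C=3; E=∅; K=[fun]⟩
[5] ⟨C=(y * 5); E={y↦3}; K=∅⟩
[6] ⟨C=y; E={y↦3}; K=[mulR]⟩
[7] ⟨C=5; E={y↦3}; K=[mulL(3)]⟩
→ final value 15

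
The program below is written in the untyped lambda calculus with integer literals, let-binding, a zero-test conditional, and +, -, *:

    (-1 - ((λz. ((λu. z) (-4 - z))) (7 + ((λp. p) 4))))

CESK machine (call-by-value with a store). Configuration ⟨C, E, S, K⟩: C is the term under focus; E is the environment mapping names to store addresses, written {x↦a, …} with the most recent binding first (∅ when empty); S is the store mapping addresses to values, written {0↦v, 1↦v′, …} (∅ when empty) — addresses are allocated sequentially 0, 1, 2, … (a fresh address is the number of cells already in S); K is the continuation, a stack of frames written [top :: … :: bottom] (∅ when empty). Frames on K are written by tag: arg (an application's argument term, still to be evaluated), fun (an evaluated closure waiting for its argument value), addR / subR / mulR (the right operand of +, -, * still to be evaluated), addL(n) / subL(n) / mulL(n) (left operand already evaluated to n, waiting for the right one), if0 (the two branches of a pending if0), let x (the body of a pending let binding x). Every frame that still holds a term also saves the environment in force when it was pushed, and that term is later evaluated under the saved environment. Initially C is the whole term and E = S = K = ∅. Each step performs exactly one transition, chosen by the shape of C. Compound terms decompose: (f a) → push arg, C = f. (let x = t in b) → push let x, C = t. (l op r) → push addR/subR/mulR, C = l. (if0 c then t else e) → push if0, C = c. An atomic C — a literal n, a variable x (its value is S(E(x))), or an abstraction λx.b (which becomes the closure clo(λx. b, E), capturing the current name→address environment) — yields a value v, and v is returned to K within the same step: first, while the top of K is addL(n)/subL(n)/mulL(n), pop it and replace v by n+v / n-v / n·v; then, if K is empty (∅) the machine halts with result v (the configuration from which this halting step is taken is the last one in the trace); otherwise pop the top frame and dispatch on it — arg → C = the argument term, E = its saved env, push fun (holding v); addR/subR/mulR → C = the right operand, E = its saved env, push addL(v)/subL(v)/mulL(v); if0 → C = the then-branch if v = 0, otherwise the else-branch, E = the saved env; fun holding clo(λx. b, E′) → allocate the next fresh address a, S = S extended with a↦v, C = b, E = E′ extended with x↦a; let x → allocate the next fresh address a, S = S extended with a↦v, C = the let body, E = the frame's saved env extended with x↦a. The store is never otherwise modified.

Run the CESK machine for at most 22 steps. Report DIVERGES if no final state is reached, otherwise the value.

t=0: <C=(-1 - ((λz. ((λu. z) (-4 - z))) (7 + ((λp. p) 4)))), E=∅, S=∅, K=∅>
t=1: <C=-1, E=∅, S=∅, K=[subR]>
t=2: <C=((λz. ((λu. z) (-4 - z))) (7 + ((λp. p) 4))), E=∅, S=∅, K=[subL(-1)]>
t=3: <C=(λz. ((λu. z) (-4 - z))), E=∅, S=∅, K=[arg :: subL(-1)]>
t=4: <C=(7 + ((λp. p) 4)), E=∅, S=∅, K=[fun :: subL(-1)]>
t=5: <C=7, E=∅, S=∅, K=[addR :: fun :: subL(-1)]>
t=6: <C=((λp. p) 4), E=∅, S=∅, K=[addL(7) :: fun :: subL(-1)]>
t=7: <C=(λp. p), E=∅, S=∅, K=[arg :: addL(7) :: fun :: subL(-1)]>
t=8: <C=4, E=∅, S=∅, K=[fun :: addL(7) :: fun :: subL(-1)]>
t=9: <C=p, E={p↦0}, S={0↦4}, K=[addL(7) :: fun :: subL(-1)]>
t=10: <C=((λu. z) (-4 - z)), E={z↦1}, S={0↦4, 1↦11}, K=[subL(-1)]>
t=11: <C=(λu. z), E={z↦1}, S={0↦4, 1↦11}, K=[arg :: subL(-1)]>
t=12: <C=(-4 - z), E={z↦1}, S={0↦4, 1↦11}, K=[fun :: subL(-1)]>
t=13: <C=-4, E={z↦1}, S={0↦4, 1↦11}, K=[subR :: fun :: subL(-1)]>
t=14: <C=z, E={z↦1}, S={0↦4, 1↦11}, K=[subL(-4) :: fun :: subL(-1)]>
t=15: <C=z, E={u↦2, z↦1}, S={0↦4, 1↦11, 2↦-15}, K=[subL(-1)]>
→ final value -12

Answer: -12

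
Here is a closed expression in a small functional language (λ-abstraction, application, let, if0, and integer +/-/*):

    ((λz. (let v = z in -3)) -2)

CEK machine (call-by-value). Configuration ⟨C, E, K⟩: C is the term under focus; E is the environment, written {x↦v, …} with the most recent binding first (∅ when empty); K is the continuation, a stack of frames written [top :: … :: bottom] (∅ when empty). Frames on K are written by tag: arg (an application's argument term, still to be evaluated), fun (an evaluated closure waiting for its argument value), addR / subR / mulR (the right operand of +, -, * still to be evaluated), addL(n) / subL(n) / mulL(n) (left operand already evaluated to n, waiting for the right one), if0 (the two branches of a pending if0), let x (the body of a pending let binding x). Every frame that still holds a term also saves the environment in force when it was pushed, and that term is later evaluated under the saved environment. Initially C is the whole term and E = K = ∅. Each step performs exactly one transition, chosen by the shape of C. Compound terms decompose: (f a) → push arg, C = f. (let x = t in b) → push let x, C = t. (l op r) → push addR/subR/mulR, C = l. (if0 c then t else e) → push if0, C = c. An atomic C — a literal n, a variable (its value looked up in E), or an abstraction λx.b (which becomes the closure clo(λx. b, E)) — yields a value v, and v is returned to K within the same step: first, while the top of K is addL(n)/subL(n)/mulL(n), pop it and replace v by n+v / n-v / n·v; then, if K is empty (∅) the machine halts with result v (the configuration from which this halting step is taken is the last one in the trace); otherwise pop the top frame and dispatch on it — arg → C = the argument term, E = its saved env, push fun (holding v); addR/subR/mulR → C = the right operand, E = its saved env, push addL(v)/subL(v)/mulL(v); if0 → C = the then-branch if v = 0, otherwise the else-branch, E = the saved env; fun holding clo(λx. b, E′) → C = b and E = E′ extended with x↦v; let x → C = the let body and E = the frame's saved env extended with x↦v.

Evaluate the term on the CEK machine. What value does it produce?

step 0: [C=((λz. (let v = z in -3)) -2) | E=∅ | K=∅]
step 1: [C=(λz. (let v = z in -3)) | E=∅ | K=[arg]]
step 2: [C=-2 | E=∅ | K=[fun]]
step 3: [C=(let v = z in -3) | E={z↦-2} | K=∅]
step 4: [C=z | E={z↦-2} | K=[let v]]
step 5: [C=-3 | E={v↦-2, z↦-2} | K=∅]
→ final value -3

Answer: -3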